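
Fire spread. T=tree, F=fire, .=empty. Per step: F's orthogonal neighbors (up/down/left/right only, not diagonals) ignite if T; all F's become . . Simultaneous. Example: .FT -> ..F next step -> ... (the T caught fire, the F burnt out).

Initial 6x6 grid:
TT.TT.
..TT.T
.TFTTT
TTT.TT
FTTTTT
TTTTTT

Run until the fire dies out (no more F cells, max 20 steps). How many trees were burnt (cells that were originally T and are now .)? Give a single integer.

Answer: 25

Derivation:
Step 1: +7 fires, +2 burnt (F count now 7)
Step 2: +5 fires, +7 burnt (F count now 5)
Step 3: +5 fires, +5 burnt (F count now 5)
Step 4: +5 fires, +5 burnt (F count now 5)
Step 5: +2 fires, +5 burnt (F count now 2)
Step 6: +1 fires, +2 burnt (F count now 1)
Step 7: +0 fires, +1 burnt (F count now 0)
Fire out after step 7
Initially T: 27, now '.': 34
Total burnt (originally-T cells now '.'): 25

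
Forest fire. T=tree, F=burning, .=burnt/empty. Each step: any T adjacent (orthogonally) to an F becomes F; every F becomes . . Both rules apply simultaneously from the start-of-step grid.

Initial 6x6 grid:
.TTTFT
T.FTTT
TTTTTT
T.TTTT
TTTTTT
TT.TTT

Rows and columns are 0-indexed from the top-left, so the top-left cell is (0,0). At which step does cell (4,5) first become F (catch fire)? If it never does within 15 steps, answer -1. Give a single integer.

Step 1: cell (4,5)='T' (+6 fires, +2 burnt)
Step 2: cell (4,5)='T' (+6 fires, +6 burnt)
Step 3: cell (4,5)='T' (+5 fires, +6 burnt)
Step 4: cell (4,5)='T' (+6 fires, +5 burnt)
Step 5: cell (4,5)='F' (+5 fires, +6 burnt)
  -> target ignites at step 5
Step 6: cell (4,5)='.' (+2 fires, +5 burnt)
Step 7: cell (4,5)='.' (+0 fires, +2 burnt)
  fire out at step 7

5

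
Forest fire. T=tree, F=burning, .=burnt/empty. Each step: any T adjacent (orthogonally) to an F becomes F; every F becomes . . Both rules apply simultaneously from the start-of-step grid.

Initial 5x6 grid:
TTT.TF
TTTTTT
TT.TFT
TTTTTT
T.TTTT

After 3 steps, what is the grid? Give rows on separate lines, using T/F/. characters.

Step 1: 6 trees catch fire, 2 burn out
  TTT.F.
  TTTTFF
  TT.F.F
  TTTTFT
  T.TTTT
Step 2: 4 trees catch fire, 6 burn out
  TTT...
  TTTF..
  TT....
  TTTF.F
  T.TTFT
Step 3: 4 trees catch fire, 4 burn out
  TTT...
  TTF...
  TT....
  TTF...
  T.TF.F

TTT...
TTF...
TT....
TTF...
T.TF.F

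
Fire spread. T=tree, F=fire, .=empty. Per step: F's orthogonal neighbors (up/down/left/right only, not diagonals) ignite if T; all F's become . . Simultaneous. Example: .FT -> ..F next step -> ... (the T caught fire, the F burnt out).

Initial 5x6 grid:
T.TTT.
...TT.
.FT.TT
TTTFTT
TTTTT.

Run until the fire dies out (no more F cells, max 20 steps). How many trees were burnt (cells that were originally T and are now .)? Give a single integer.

Step 1: +5 fires, +2 burnt (F count now 5)
Step 2: +6 fires, +5 burnt (F count now 6)
Step 3: +3 fires, +6 burnt (F count now 3)
Step 4: +2 fires, +3 burnt (F count now 2)
Step 5: +1 fires, +2 burnt (F count now 1)
Step 6: +1 fires, +1 burnt (F count now 1)
Step 7: +0 fires, +1 burnt (F count now 0)
Fire out after step 7
Initially T: 19, now '.': 29
Total burnt (originally-T cells now '.'): 18

Answer: 18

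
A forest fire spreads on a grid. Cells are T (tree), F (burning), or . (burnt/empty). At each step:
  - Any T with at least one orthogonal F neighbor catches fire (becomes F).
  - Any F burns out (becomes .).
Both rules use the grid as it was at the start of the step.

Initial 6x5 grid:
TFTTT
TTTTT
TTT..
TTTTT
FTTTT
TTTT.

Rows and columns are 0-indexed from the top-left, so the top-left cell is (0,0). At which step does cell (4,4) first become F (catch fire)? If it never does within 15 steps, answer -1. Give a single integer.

Step 1: cell (4,4)='T' (+6 fires, +2 burnt)
Step 2: cell (4,4)='T' (+8 fires, +6 burnt)
Step 3: cell (4,4)='T' (+6 fires, +8 burnt)
Step 4: cell (4,4)='F' (+4 fires, +6 burnt)
  -> target ignites at step 4
Step 5: cell (4,4)='.' (+1 fires, +4 burnt)
Step 6: cell (4,4)='.' (+0 fires, +1 burnt)
  fire out at step 6

4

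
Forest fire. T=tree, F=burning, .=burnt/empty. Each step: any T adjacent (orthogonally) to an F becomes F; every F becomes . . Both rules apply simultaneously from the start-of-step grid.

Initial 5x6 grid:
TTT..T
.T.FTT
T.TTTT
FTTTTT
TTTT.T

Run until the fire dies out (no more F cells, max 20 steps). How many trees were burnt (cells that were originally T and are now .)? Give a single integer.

Answer: 18

Derivation:
Step 1: +5 fires, +2 burnt (F count now 5)
Step 2: +6 fires, +5 burnt (F count now 6)
Step 3: +5 fires, +6 burnt (F count now 5)
Step 4: +1 fires, +5 burnt (F count now 1)
Step 5: +1 fires, +1 burnt (F count now 1)
Step 6: +0 fires, +1 burnt (F count now 0)
Fire out after step 6
Initially T: 22, now '.': 26
Total burnt (originally-T cells now '.'): 18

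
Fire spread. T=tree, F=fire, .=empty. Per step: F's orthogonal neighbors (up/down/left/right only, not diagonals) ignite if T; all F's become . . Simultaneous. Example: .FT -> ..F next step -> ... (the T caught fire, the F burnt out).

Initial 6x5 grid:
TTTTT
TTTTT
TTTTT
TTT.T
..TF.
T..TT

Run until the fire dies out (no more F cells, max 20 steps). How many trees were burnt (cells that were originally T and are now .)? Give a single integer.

Answer: 22

Derivation:
Step 1: +2 fires, +1 burnt (F count now 2)
Step 2: +2 fires, +2 burnt (F count now 2)
Step 3: +2 fires, +2 burnt (F count now 2)
Step 4: +4 fires, +2 burnt (F count now 4)
Step 5: +5 fires, +4 burnt (F count now 5)
Step 6: +5 fires, +5 burnt (F count now 5)
Step 7: +2 fires, +5 burnt (F count now 2)
Step 8: +0 fires, +2 burnt (F count now 0)
Fire out after step 8
Initially T: 23, now '.': 29
Total burnt (originally-T cells now '.'): 22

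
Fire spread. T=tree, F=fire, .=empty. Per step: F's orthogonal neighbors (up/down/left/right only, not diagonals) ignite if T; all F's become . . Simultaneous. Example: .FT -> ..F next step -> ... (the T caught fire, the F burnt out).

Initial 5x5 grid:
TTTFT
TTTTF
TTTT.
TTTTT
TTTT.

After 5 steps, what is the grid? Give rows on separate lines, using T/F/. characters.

Step 1: 3 trees catch fire, 2 burn out
  TTF.F
  TTTF.
  TTTT.
  TTTTT
  TTTT.
Step 2: 3 trees catch fire, 3 burn out
  TF...
  TTF..
  TTTF.
  TTTTT
  TTTT.
Step 3: 4 trees catch fire, 3 burn out
  F....
  TF...
  TTF..
  TTTFT
  TTTT.
Step 4: 5 trees catch fire, 4 burn out
  .....
  F....
  TF...
  TTF.F
  TTTF.
Step 5: 3 trees catch fire, 5 burn out
  .....
  .....
  F....
  TF...
  TTF..

.....
.....
F....
TF...
TTF..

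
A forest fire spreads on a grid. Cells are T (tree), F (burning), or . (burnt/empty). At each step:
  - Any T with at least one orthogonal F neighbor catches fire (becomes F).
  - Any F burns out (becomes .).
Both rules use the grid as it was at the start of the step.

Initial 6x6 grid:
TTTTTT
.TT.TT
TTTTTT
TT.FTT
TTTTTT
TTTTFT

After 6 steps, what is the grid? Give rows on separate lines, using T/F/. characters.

Step 1: 6 trees catch fire, 2 burn out
  TTTTTT
  .TT.TT
  TTTFTT
  TT..FT
  TTTFFT
  TTTF.F
Step 2: 6 trees catch fire, 6 burn out
  TTTTTT
  .TT.TT
  TTF.FT
  TT...F
  TTF..F
  TTF...
Step 3: 6 trees catch fire, 6 burn out
  TTTTTT
  .TF.FT
  TF...F
  TT....
  TF....
  TF....
Step 4: 8 trees catch fire, 6 burn out
  TTFTFT
  .F...F
  F.....
  TF....
  F.....
  F.....
Step 5: 4 trees catch fire, 8 burn out
  TF.F.F
  ......
  ......
  F.....
  ......
  ......
Step 6: 1 trees catch fire, 4 burn out
  F.....
  ......
  ......
  ......
  ......
  ......

F.....
......
......
......
......
......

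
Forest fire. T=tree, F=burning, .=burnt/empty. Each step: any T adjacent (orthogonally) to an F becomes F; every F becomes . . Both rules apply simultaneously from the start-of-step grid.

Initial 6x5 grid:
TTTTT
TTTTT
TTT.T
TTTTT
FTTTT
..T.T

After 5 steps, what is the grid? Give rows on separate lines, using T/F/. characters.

Step 1: 2 trees catch fire, 1 burn out
  TTTTT
  TTTTT
  TTT.T
  FTTTT
  .FTTT
  ..T.T
Step 2: 3 trees catch fire, 2 burn out
  TTTTT
  TTTTT
  FTT.T
  .FTTT
  ..FTT
  ..T.T
Step 3: 5 trees catch fire, 3 burn out
  TTTTT
  FTTTT
  .FT.T
  ..FTT
  ...FT
  ..F.T
Step 4: 5 trees catch fire, 5 burn out
  FTTTT
  .FTTT
  ..F.T
  ...FT
  ....F
  ....T
Step 5: 4 trees catch fire, 5 burn out
  .FTTT
  ..FTT
  ....T
  ....F
  .....
  ....F

.FTTT
..FTT
....T
....F
.....
....F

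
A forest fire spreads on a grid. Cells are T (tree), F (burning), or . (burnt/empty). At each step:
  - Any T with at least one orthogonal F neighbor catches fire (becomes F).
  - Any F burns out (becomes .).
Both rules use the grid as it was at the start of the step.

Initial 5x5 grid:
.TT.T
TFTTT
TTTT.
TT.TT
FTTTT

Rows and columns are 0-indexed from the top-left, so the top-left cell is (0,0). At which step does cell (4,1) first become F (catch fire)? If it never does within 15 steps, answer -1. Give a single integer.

Step 1: cell (4,1)='F' (+6 fires, +2 burnt)
  -> target ignites at step 1
Step 2: cell (4,1)='.' (+6 fires, +6 burnt)
Step 3: cell (4,1)='.' (+3 fires, +6 burnt)
Step 4: cell (4,1)='.' (+3 fires, +3 burnt)
Step 5: cell (4,1)='.' (+1 fires, +3 burnt)
Step 6: cell (4,1)='.' (+0 fires, +1 burnt)
  fire out at step 6

1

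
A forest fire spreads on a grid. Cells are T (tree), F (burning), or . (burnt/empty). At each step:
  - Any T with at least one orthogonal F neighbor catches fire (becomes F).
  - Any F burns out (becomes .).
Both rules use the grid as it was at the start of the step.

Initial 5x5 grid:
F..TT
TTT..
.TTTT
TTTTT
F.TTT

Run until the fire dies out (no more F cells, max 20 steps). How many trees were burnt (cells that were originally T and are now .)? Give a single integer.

Answer: 15

Derivation:
Step 1: +2 fires, +2 burnt (F count now 2)
Step 2: +2 fires, +2 burnt (F count now 2)
Step 3: +3 fires, +2 burnt (F count now 3)
Step 4: +3 fires, +3 burnt (F count now 3)
Step 5: +3 fires, +3 burnt (F count now 3)
Step 6: +2 fires, +3 burnt (F count now 2)
Step 7: +0 fires, +2 burnt (F count now 0)
Fire out after step 7
Initially T: 17, now '.': 23
Total burnt (originally-T cells now '.'): 15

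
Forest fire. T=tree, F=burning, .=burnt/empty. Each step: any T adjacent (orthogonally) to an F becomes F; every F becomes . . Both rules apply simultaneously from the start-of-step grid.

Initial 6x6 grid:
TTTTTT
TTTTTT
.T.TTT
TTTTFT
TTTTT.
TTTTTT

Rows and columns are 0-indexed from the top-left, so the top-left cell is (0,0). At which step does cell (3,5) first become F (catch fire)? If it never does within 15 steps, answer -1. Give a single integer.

Step 1: cell (3,5)='F' (+4 fires, +1 burnt)
  -> target ignites at step 1
Step 2: cell (3,5)='.' (+6 fires, +4 burnt)
Step 3: cell (3,5)='.' (+7 fires, +6 burnt)
Step 4: cell (3,5)='.' (+7 fires, +7 burnt)
Step 5: cell (3,5)='.' (+4 fires, +7 burnt)
Step 6: cell (3,5)='.' (+3 fires, +4 burnt)
Step 7: cell (3,5)='.' (+1 fires, +3 burnt)
Step 8: cell (3,5)='.' (+0 fires, +1 burnt)
  fire out at step 8

1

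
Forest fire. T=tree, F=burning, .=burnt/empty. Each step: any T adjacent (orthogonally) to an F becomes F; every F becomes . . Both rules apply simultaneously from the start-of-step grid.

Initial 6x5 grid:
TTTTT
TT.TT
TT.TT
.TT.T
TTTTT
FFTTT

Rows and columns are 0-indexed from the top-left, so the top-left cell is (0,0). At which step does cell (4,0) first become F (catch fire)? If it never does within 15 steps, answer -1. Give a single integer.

Step 1: cell (4,0)='F' (+3 fires, +2 burnt)
  -> target ignites at step 1
Step 2: cell (4,0)='.' (+3 fires, +3 burnt)
Step 3: cell (4,0)='.' (+4 fires, +3 burnt)
Step 4: cell (4,0)='.' (+3 fires, +4 burnt)
Step 5: cell (4,0)='.' (+3 fires, +3 burnt)
Step 6: cell (4,0)='.' (+3 fires, +3 burnt)
Step 7: cell (4,0)='.' (+3 fires, +3 burnt)
Step 8: cell (4,0)='.' (+2 fires, +3 burnt)
Step 9: cell (4,0)='.' (+0 fires, +2 burnt)
  fire out at step 9

1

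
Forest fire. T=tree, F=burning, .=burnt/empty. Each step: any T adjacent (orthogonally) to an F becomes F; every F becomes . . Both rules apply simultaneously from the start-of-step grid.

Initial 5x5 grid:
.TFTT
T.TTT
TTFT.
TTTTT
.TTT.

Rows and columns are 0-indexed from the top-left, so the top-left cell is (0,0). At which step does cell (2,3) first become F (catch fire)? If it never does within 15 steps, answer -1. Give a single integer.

Step 1: cell (2,3)='F' (+6 fires, +2 burnt)
  -> target ignites at step 1
Step 2: cell (2,3)='.' (+6 fires, +6 burnt)
Step 3: cell (2,3)='.' (+6 fires, +6 burnt)
Step 4: cell (2,3)='.' (+0 fires, +6 burnt)
  fire out at step 4

1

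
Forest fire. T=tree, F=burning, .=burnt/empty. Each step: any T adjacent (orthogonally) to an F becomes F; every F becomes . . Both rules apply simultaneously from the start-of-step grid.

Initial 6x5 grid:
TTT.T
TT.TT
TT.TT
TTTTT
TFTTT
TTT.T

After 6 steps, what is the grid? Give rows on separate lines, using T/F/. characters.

Step 1: 4 trees catch fire, 1 burn out
  TTT.T
  TT.TT
  TT.TT
  TFTTT
  F.FTT
  TFT.T
Step 2: 6 trees catch fire, 4 burn out
  TTT.T
  TT.TT
  TF.TT
  F.FTT
  ...FT
  F.F.T
Step 3: 4 trees catch fire, 6 burn out
  TTT.T
  TF.TT
  F..TT
  ...FT
  ....F
  ....T
Step 4: 5 trees catch fire, 4 burn out
  TFT.T
  F..TT
  ...FT
  ....F
  .....
  ....F
Step 5: 4 trees catch fire, 5 burn out
  F.F.T
  ...FT
  ....F
  .....
  .....
  .....
Step 6: 1 trees catch fire, 4 burn out
  ....T
  ....F
  .....
  .....
  .....
  .....

....T
....F
.....
.....
.....
.....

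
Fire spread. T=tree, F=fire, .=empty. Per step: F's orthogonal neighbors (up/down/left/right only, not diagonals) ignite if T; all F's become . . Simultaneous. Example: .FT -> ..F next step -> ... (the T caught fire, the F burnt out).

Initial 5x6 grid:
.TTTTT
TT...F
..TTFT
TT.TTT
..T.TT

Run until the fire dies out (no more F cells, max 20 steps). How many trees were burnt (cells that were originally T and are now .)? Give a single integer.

Step 1: +4 fires, +2 burnt (F count now 4)
Step 2: +5 fires, +4 burnt (F count now 5)
Step 3: +2 fires, +5 burnt (F count now 2)
Step 4: +1 fires, +2 burnt (F count now 1)
Step 5: +1 fires, +1 burnt (F count now 1)
Step 6: +1 fires, +1 burnt (F count now 1)
Step 7: +1 fires, +1 burnt (F count now 1)
Step 8: +0 fires, +1 burnt (F count now 0)
Fire out after step 8
Initially T: 18, now '.': 27
Total burnt (originally-T cells now '.'): 15

Answer: 15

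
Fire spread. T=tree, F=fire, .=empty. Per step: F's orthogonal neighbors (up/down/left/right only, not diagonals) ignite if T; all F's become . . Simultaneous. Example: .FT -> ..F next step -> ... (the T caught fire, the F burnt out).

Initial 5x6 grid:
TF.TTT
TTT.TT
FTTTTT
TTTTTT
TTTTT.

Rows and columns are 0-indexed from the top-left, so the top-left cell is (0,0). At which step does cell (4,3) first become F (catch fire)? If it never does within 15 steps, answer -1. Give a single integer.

Step 1: cell (4,3)='T' (+5 fires, +2 burnt)
Step 2: cell (4,3)='T' (+4 fires, +5 burnt)
Step 3: cell (4,3)='T' (+3 fires, +4 burnt)
Step 4: cell (4,3)='T' (+3 fires, +3 burnt)
Step 5: cell (4,3)='F' (+4 fires, +3 burnt)
  -> target ignites at step 5
Step 6: cell (4,3)='.' (+4 fires, +4 burnt)
Step 7: cell (4,3)='.' (+2 fires, +4 burnt)
Step 8: cell (4,3)='.' (+0 fires, +2 burnt)
  fire out at step 8

5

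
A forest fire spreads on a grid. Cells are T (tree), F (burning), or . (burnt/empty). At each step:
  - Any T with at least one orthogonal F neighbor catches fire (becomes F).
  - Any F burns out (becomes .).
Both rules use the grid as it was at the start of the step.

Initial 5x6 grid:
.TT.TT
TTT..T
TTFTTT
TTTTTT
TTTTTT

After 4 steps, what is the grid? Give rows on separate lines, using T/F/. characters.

Step 1: 4 trees catch fire, 1 burn out
  .TT.TT
  TTF..T
  TF.FTT
  TTFTTT
  TTTTTT
Step 2: 7 trees catch fire, 4 burn out
  .TF.TT
  TF...T
  F...FT
  TF.FTT
  TTFTTT
Step 3: 7 trees catch fire, 7 burn out
  .F..TT
  F....T
  .....F
  F...FT
  TF.FTT
Step 4: 4 trees catch fire, 7 burn out
  ....TT
  .....F
  ......
  .....F
  F...FT

....TT
.....F
......
.....F
F...FT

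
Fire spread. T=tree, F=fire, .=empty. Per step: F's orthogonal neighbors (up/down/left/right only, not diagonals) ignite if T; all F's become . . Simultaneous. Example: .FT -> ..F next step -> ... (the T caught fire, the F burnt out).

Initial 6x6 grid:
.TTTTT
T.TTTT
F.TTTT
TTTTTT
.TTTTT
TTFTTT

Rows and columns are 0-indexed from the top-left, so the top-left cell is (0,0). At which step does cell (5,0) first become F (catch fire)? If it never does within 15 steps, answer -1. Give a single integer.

Step 1: cell (5,0)='T' (+5 fires, +2 burnt)
Step 2: cell (5,0)='F' (+6 fires, +5 burnt)
  -> target ignites at step 2
Step 3: cell (5,0)='.' (+4 fires, +6 burnt)
Step 4: cell (5,0)='.' (+4 fires, +4 burnt)
Step 5: cell (5,0)='.' (+4 fires, +4 burnt)
Step 6: cell (5,0)='.' (+4 fires, +4 burnt)
Step 7: cell (5,0)='.' (+2 fires, +4 burnt)
Step 8: cell (5,0)='.' (+1 fires, +2 burnt)
Step 9: cell (5,0)='.' (+0 fires, +1 burnt)
  fire out at step 9

2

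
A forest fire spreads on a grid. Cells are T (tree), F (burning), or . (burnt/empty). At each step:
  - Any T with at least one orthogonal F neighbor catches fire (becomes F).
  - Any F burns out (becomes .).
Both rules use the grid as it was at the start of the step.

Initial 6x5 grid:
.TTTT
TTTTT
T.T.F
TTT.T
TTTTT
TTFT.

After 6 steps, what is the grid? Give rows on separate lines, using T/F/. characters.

Step 1: 5 trees catch fire, 2 burn out
  .TTTT
  TTTTF
  T.T..
  TTT.F
  TTFTT
  TF.F.
Step 2: 7 trees catch fire, 5 burn out
  .TTTF
  TTTF.
  T.T..
  TTF..
  TF.FF
  F....
Step 3: 5 trees catch fire, 7 burn out
  .TTF.
  TTF..
  T.F..
  TF...
  F....
  .....
Step 4: 3 trees catch fire, 5 burn out
  .TF..
  TF...
  T....
  F....
  .....
  .....
Step 5: 3 trees catch fire, 3 burn out
  .F...
  F....
  F....
  .....
  .....
  .....
Step 6: 0 trees catch fire, 3 burn out
  .....
  .....
  .....
  .....
  .....
  .....

.....
.....
.....
.....
.....
.....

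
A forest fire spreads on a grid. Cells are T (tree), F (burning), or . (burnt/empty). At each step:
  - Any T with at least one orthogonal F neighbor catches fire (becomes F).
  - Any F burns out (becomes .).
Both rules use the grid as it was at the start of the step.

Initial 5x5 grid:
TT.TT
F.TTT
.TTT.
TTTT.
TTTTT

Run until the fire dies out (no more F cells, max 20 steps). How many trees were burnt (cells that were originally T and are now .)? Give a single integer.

Answer: 2

Derivation:
Step 1: +1 fires, +1 burnt (F count now 1)
Step 2: +1 fires, +1 burnt (F count now 1)
Step 3: +0 fires, +1 burnt (F count now 0)
Fire out after step 3
Initially T: 19, now '.': 8
Total burnt (originally-T cells now '.'): 2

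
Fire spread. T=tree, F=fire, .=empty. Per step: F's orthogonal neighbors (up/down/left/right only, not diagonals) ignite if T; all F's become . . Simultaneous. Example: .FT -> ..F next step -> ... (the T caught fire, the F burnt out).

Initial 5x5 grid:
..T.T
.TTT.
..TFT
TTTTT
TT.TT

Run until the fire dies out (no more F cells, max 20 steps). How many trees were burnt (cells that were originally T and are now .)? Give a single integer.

Answer: 15

Derivation:
Step 1: +4 fires, +1 burnt (F count now 4)
Step 2: +4 fires, +4 burnt (F count now 4)
Step 3: +4 fires, +4 burnt (F count now 4)
Step 4: +2 fires, +4 burnt (F count now 2)
Step 5: +1 fires, +2 burnt (F count now 1)
Step 6: +0 fires, +1 burnt (F count now 0)
Fire out after step 6
Initially T: 16, now '.': 24
Total burnt (originally-T cells now '.'): 15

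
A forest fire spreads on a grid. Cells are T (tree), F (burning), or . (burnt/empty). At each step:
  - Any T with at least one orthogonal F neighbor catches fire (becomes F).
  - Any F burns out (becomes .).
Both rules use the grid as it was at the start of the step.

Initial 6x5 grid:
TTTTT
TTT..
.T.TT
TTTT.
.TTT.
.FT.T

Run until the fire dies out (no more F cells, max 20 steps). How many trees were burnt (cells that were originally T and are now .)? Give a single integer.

Answer: 19

Derivation:
Step 1: +2 fires, +1 burnt (F count now 2)
Step 2: +2 fires, +2 burnt (F count now 2)
Step 3: +4 fires, +2 burnt (F count now 4)
Step 4: +2 fires, +4 burnt (F count now 2)
Step 5: +4 fires, +2 burnt (F count now 4)
Step 6: +3 fires, +4 burnt (F count now 3)
Step 7: +1 fires, +3 burnt (F count now 1)
Step 8: +1 fires, +1 burnt (F count now 1)
Step 9: +0 fires, +1 burnt (F count now 0)
Fire out after step 9
Initially T: 20, now '.': 29
Total burnt (originally-T cells now '.'): 19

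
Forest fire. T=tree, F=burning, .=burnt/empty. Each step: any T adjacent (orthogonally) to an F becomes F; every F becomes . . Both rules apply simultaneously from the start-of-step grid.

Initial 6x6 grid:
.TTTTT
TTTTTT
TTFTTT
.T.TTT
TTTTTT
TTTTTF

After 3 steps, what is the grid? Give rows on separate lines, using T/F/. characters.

Step 1: 5 trees catch fire, 2 burn out
  .TTTTT
  TTFTTT
  TF.FTT
  .T.TTT
  TTTTTF
  TTTTF.
Step 2: 10 trees catch fire, 5 burn out
  .TFTTT
  TF.FTT
  F...FT
  .F.FTF
  TTTTF.
  TTTF..
Step 3: 9 trees catch fire, 10 burn out
  .F.FTT
  F...FT
  .....F
  ....F.
  TFTF..
  TTF...

.F.FTT
F...FT
.....F
....F.
TFTF..
TTF...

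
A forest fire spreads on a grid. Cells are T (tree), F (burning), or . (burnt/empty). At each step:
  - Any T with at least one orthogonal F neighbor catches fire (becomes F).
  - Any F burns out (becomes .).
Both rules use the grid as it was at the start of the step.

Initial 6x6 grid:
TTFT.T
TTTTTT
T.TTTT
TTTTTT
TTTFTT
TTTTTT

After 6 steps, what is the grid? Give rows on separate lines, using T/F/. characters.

Step 1: 7 trees catch fire, 2 burn out
  TF.F.T
  TTFTTT
  T.TTTT
  TTTFTT
  TTF.FT
  TTTFTT
Step 2: 11 trees catch fire, 7 burn out
  F....T
  TF.FTT
  T.FFTT
  TTF.FT
  TF...F
  TTF.FT
Step 3: 8 trees catch fire, 11 burn out
  .....T
  F...FT
  T...FT
  TF...F
  F.....
  TF...F
Step 4: 5 trees catch fire, 8 burn out
  .....T
  .....F
  F....F
  F.....
  ......
  F.....
Step 5: 1 trees catch fire, 5 burn out
  .....F
  ......
  ......
  ......
  ......
  ......
Step 6: 0 trees catch fire, 1 burn out
  ......
  ......
  ......
  ......
  ......
  ......

......
......
......
......
......
......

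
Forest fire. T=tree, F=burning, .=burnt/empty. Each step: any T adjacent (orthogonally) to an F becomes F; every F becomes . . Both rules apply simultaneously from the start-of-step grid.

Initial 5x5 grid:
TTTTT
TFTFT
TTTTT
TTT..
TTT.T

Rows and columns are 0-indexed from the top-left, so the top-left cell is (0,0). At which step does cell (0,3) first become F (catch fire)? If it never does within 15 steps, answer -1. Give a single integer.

Step 1: cell (0,3)='F' (+7 fires, +2 burnt)
  -> target ignites at step 1
Step 2: cell (0,3)='.' (+7 fires, +7 burnt)
Step 3: cell (0,3)='.' (+3 fires, +7 burnt)
Step 4: cell (0,3)='.' (+2 fires, +3 burnt)
Step 5: cell (0,3)='.' (+0 fires, +2 burnt)
  fire out at step 5

1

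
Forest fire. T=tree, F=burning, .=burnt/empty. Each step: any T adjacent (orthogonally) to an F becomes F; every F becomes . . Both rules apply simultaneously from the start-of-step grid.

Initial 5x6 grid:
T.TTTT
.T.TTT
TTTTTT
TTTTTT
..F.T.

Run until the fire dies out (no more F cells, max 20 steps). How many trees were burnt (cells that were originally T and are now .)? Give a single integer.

Step 1: +1 fires, +1 burnt (F count now 1)
Step 2: +3 fires, +1 burnt (F count now 3)
Step 3: +4 fires, +3 burnt (F count now 4)
Step 4: +6 fires, +4 burnt (F count now 6)
Step 5: +3 fires, +6 burnt (F count now 3)
Step 6: +3 fires, +3 burnt (F count now 3)
Step 7: +1 fires, +3 burnt (F count now 1)
Step 8: +0 fires, +1 burnt (F count now 0)
Fire out after step 8
Initially T: 22, now '.': 29
Total burnt (originally-T cells now '.'): 21

Answer: 21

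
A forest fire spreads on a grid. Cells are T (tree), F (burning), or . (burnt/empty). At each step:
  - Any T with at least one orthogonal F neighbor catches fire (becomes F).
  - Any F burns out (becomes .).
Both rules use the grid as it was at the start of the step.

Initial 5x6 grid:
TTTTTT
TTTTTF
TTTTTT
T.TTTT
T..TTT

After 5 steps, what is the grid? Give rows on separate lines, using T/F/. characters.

Step 1: 3 trees catch fire, 1 burn out
  TTTTTF
  TTTTF.
  TTTTTF
  T.TTTT
  T..TTT
Step 2: 4 trees catch fire, 3 burn out
  TTTTF.
  TTTF..
  TTTTF.
  T.TTTF
  T..TTT
Step 3: 5 trees catch fire, 4 burn out
  TTTF..
  TTF...
  TTTF..
  T.TTF.
  T..TTF
Step 4: 5 trees catch fire, 5 burn out
  TTF...
  TF....
  TTF...
  T.TF..
  T..TF.
Step 5: 5 trees catch fire, 5 burn out
  TF....
  F.....
  TF....
  T.F...
  T..F..

TF....
F.....
TF....
T.F...
T..F..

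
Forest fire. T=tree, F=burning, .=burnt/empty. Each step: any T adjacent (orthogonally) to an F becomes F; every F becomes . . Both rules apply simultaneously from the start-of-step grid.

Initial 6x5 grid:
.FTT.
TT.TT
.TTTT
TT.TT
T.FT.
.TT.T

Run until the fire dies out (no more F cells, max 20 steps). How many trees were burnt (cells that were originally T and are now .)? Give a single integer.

Answer: 18

Derivation:
Step 1: +4 fires, +2 burnt (F count now 4)
Step 2: +5 fires, +4 burnt (F count now 5)
Step 3: +5 fires, +5 burnt (F count now 5)
Step 4: +3 fires, +5 burnt (F count now 3)
Step 5: +1 fires, +3 burnt (F count now 1)
Step 6: +0 fires, +1 burnt (F count now 0)
Fire out after step 6
Initially T: 19, now '.': 29
Total burnt (originally-T cells now '.'): 18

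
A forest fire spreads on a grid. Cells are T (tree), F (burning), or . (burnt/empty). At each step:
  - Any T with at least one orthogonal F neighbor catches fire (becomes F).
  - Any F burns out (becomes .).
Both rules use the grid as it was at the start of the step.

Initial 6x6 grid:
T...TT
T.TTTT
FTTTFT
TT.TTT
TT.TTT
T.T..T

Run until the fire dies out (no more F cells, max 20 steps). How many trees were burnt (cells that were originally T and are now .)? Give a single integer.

Step 1: +7 fires, +2 burnt (F count now 7)
Step 2: +10 fires, +7 burnt (F count now 10)
Step 3: +6 fires, +10 burnt (F count now 6)
Step 4: +1 fires, +6 burnt (F count now 1)
Step 5: +0 fires, +1 burnt (F count now 0)
Fire out after step 5
Initially T: 25, now '.': 35
Total burnt (originally-T cells now '.'): 24

Answer: 24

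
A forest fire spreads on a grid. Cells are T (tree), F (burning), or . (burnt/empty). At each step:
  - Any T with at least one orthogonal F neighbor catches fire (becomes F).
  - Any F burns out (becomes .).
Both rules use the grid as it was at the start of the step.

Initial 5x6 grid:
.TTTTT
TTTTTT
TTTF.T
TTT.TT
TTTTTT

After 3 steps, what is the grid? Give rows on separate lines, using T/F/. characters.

Step 1: 2 trees catch fire, 1 burn out
  .TTTTT
  TTTFTT
  TTF..T
  TTT.TT
  TTTTTT
Step 2: 5 trees catch fire, 2 burn out
  .TTFTT
  TTF.FT
  TF...T
  TTF.TT
  TTTTTT
Step 3: 7 trees catch fire, 5 burn out
  .TF.FT
  TF...F
  F....T
  TF..TT
  TTFTTT

.TF.FT
TF...F
F....T
TF..TT
TTFTTT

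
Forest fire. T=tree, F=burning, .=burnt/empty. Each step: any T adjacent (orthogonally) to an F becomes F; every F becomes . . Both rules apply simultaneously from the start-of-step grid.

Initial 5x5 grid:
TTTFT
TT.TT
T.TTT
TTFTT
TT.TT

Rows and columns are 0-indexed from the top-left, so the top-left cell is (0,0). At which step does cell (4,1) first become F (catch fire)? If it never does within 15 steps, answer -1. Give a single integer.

Step 1: cell (4,1)='T' (+6 fires, +2 burnt)
Step 2: cell (4,1)='F' (+7 fires, +6 burnt)
  -> target ignites at step 2
Step 3: cell (4,1)='.' (+6 fires, +7 burnt)
Step 4: cell (4,1)='.' (+1 fires, +6 burnt)
Step 5: cell (4,1)='.' (+0 fires, +1 burnt)
  fire out at step 5

2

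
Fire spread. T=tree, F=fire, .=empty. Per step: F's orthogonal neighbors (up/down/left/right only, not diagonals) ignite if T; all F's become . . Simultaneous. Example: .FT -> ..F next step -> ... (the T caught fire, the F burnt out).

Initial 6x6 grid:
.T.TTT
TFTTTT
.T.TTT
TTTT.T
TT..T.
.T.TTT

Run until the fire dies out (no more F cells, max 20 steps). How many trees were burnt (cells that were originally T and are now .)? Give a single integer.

Step 1: +4 fires, +1 burnt (F count now 4)
Step 2: +2 fires, +4 burnt (F count now 2)
Step 3: +6 fires, +2 burnt (F count now 6)
Step 4: +6 fires, +6 burnt (F count now 6)
Step 5: +2 fires, +6 burnt (F count now 2)
Step 6: +1 fires, +2 burnt (F count now 1)
Step 7: +0 fires, +1 burnt (F count now 0)
Fire out after step 7
Initially T: 25, now '.': 32
Total burnt (originally-T cells now '.'): 21

Answer: 21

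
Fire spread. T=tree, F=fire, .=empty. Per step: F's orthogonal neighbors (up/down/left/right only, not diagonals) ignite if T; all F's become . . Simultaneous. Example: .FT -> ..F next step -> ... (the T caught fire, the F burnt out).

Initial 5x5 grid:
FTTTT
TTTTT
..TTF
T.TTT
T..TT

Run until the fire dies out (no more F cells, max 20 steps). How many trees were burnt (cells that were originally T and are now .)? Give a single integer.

Answer: 16

Derivation:
Step 1: +5 fires, +2 burnt (F count now 5)
Step 2: +7 fires, +5 burnt (F count now 7)
Step 3: +4 fires, +7 burnt (F count now 4)
Step 4: +0 fires, +4 burnt (F count now 0)
Fire out after step 4
Initially T: 18, now '.': 23
Total burnt (originally-T cells now '.'): 16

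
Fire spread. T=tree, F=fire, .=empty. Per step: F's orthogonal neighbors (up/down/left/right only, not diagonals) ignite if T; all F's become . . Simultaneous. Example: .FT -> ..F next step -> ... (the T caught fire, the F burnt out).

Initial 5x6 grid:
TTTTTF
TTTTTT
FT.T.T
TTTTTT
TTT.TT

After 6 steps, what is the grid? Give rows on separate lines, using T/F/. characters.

Step 1: 5 trees catch fire, 2 burn out
  TTTTF.
  FTTTTF
  .F.T.T
  FTTTTT
  TTT.TT
Step 2: 7 trees catch fire, 5 burn out
  FTTF..
  .FTTF.
  ...T.F
  .FTTTT
  FTT.TT
Step 3: 7 trees catch fire, 7 burn out
  .FF...
  ..FF..
  ...T..
  ..FTTF
  .FT.TT
Step 4: 5 trees catch fire, 7 burn out
  ......
  ......
  ...F..
  ...FF.
  ..F.TF
Step 5: 1 trees catch fire, 5 burn out
  ......
  ......
  ......
  ......
  ....F.
Step 6: 0 trees catch fire, 1 burn out
  ......
  ......
  ......
  ......
  ......

......
......
......
......
......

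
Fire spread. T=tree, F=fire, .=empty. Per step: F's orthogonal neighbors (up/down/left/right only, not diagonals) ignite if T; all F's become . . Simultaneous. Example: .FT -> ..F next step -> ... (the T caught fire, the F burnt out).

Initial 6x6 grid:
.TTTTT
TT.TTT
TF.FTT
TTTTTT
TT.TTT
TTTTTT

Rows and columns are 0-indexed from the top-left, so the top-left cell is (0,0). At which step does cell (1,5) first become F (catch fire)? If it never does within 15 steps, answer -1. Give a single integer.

Step 1: cell (1,5)='T' (+6 fires, +2 burnt)
Step 2: cell (1,5)='T' (+10 fires, +6 burnt)
Step 3: cell (1,5)='F' (+8 fires, +10 burnt)
  -> target ignites at step 3
Step 4: cell (1,5)='.' (+5 fires, +8 burnt)
Step 5: cell (1,5)='.' (+1 fires, +5 burnt)
Step 6: cell (1,5)='.' (+0 fires, +1 burnt)
  fire out at step 6

3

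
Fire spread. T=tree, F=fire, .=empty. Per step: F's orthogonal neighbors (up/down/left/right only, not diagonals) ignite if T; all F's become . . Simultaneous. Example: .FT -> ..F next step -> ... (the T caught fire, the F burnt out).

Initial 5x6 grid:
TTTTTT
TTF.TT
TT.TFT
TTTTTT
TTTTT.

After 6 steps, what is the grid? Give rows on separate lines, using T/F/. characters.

Step 1: 6 trees catch fire, 2 burn out
  TTFTTT
  TF..FT
  TT.F.F
  TTTTFT
  TTTTT.
Step 2: 9 trees catch fire, 6 burn out
  TF.FFT
  F....F
  TF....
  TTTF.F
  TTTTF.
Step 3: 6 trees catch fire, 9 burn out
  F....F
  ......
  F.....
  TFF...
  TTTF..
Step 4: 3 trees catch fire, 6 burn out
  ......
  ......
  ......
  F.....
  TFF...
Step 5: 1 trees catch fire, 3 burn out
  ......
  ......
  ......
  ......
  F.....
Step 6: 0 trees catch fire, 1 burn out
  ......
  ......
  ......
  ......
  ......

......
......
......
......
......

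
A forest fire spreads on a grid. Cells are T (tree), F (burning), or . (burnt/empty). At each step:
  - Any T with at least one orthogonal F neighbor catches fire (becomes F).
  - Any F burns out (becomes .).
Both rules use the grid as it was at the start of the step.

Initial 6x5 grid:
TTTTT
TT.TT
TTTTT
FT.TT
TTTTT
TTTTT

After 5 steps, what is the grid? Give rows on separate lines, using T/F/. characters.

Step 1: 3 trees catch fire, 1 burn out
  TTTTT
  TT.TT
  FTTTT
  .F.TT
  FTTTT
  TTTTT
Step 2: 4 trees catch fire, 3 burn out
  TTTTT
  FT.TT
  .FTTT
  ...TT
  .FTTT
  FTTTT
Step 3: 5 trees catch fire, 4 burn out
  FTTTT
  .F.TT
  ..FTT
  ...TT
  ..FTT
  .FTTT
Step 4: 4 trees catch fire, 5 burn out
  .FTTT
  ...TT
  ...FT
  ...TT
  ...FT
  ..FTT
Step 5: 6 trees catch fire, 4 burn out
  ..FTT
  ...FT
  ....F
  ...FT
  ....F
  ...FT

..FTT
...FT
....F
...FT
....F
...FT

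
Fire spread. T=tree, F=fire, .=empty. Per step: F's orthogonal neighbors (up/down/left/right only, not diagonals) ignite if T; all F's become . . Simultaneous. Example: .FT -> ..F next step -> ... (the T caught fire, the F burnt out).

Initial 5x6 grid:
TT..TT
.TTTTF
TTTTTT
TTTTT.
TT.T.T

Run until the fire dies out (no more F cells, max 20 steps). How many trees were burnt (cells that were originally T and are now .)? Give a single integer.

Answer: 22

Derivation:
Step 1: +3 fires, +1 burnt (F count now 3)
Step 2: +3 fires, +3 burnt (F count now 3)
Step 3: +3 fires, +3 burnt (F count now 3)
Step 4: +3 fires, +3 burnt (F count now 3)
Step 5: +4 fires, +3 burnt (F count now 4)
Step 6: +3 fires, +4 burnt (F count now 3)
Step 7: +2 fires, +3 burnt (F count now 2)
Step 8: +1 fires, +2 burnt (F count now 1)
Step 9: +0 fires, +1 burnt (F count now 0)
Fire out after step 9
Initially T: 23, now '.': 29
Total burnt (originally-T cells now '.'): 22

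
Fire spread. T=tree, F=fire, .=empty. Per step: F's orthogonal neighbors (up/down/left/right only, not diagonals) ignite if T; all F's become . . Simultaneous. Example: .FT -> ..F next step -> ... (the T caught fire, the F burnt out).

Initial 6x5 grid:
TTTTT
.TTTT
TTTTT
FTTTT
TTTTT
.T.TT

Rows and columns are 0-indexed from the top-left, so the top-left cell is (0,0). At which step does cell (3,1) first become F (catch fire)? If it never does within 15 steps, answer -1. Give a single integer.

Step 1: cell (3,1)='F' (+3 fires, +1 burnt)
  -> target ignites at step 1
Step 2: cell (3,1)='.' (+3 fires, +3 burnt)
Step 3: cell (3,1)='.' (+5 fires, +3 burnt)
Step 4: cell (3,1)='.' (+5 fires, +5 burnt)
Step 5: cell (3,1)='.' (+6 fires, +5 burnt)
Step 6: cell (3,1)='.' (+3 fires, +6 burnt)
Step 7: cell (3,1)='.' (+1 fires, +3 burnt)
Step 8: cell (3,1)='.' (+0 fires, +1 burnt)
  fire out at step 8

1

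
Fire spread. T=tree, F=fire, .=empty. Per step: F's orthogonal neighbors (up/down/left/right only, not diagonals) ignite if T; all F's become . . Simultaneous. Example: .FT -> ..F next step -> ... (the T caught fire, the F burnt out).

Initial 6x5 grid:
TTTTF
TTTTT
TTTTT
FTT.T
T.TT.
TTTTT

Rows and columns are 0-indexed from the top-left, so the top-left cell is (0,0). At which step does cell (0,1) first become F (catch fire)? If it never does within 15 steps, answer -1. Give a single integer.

Step 1: cell (0,1)='T' (+5 fires, +2 burnt)
Step 2: cell (0,1)='T' (+7 fires, +5 burnt)
Step 3: cell (0,1)='F' (+9 fires, +7 burnt)
  -> target ignites at step 3
Step 4: cell (0,1)='.' (+2 fires, +9 burnt)
Step 5: cell (0,1)='.' (+1 fires, +2 burnt)
Step 6: cell (0,1)='.' (+1 fires, +1 burnt)
Step 7: cell (0,1)='.' (+0 fires, +1 burnt)
  fire out at step 7

3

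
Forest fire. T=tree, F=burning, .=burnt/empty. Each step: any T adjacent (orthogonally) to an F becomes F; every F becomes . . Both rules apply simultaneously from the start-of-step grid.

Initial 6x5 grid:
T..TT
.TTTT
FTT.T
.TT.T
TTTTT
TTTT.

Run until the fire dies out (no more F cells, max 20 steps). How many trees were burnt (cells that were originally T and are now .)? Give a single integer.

Answer: 21

Derivation:
Step 1: +1 fires, +1 burnt (F count now 1)
Step 2: +3 fires, +1 burnt (F count now 3)
Step 3: +3 fires, +3 burnt (F count now 3)
Step 4: +4 fires, +3 burnt (F count now 4)
Step 5: +5 fires, +4 burnt (F count now 5)
Step 6: +4 fires, +5 burnt (F count now 4)
Step 7: +1 fires, +4 burnt (F count now 1)
Step 8: +0 fires, +1 burnt (F count now 0)
Fire out after step 8
Initially T: 22, now '.': 29
Total burnt (originally-T cells now '.'): 21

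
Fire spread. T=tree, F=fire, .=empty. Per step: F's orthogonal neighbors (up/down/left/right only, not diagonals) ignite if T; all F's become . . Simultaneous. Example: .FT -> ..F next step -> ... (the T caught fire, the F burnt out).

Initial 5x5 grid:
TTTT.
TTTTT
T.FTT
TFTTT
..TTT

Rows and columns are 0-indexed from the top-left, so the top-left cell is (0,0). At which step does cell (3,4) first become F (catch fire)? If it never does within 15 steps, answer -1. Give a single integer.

Step 1: cell (3,4)='T' (+4 fires, +2 burnt)
Step 2: cell (3,4)='T' (+7 fires, +4 burnt)
Step 3: cell (3,4)='F' (+6 fires, +7 burnt)
  -> target ignites at step 3
Step 4: cell (3,4)='.' (+2 fires, +6 burnt)
Step 5: cell (3,4)='.' (+0 fires, +2 burnt)
  fire out at step 5

3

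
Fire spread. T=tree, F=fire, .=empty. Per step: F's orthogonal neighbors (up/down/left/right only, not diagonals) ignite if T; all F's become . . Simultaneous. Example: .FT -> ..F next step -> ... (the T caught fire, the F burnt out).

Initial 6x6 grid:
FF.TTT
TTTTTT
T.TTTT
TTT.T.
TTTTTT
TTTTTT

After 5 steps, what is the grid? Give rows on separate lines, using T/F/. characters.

Step 1: 2 trees catch fire, 2 burn out
  ...TTT
  FFTTTT
  T.TTTT
  TTT.T.
  TTTTTT
  TTTTTT
Step 2: 2 trees catch fire, 2 burn out
  ...TTT
  ..FTTT
  F.TTTT
  TTT.T.
  TTTTTT
  TTTTTT
Step 3: 3 trees catch fire, 2 burn out
  ...TTT
  ...FTT
  ..FTTT
  FTT.T.
  TTTTTT
  TTTTTT
Step 4: 6 trees catch fire, 3 burn out
  ...FTT
  ....FT
  ...FTT
  .FF.T.
  FTTTTT
  TTTTTT
Step 5: 6 trees catch fire, 6 burn out
  ....FT
  .....F
  ....FT
  ....T.
  .FFTTT
  FTTTTT

....FT
.....F
....FT
....T.
.FFTTT
FTTTTT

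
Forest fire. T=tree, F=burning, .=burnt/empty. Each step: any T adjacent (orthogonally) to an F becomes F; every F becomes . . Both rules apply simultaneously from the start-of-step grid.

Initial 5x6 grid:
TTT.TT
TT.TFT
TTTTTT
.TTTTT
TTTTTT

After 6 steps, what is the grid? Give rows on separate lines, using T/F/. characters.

Step 1: 4 trees catch fire, 1 burn out
  TTT.FT
  TT.F.F
  TTTTFT
  .TTTTT
  TTTTTT
Step 2: 4 trees catch fire, 4 burn out
  TTT..F
  TT....
  TTTF.F
  .TTTFT
  TTTTTT
Step 3: 4 trees catch fire, 4 burn out
  TTT...
  TT....
  TTF...
  .TTF.F
  TTTTFT
Step 4: 4 trees catch fire, 4 burn out
  TTT...
  TT....
  TF....
  .TF...
  TTTF.F
Step 5: 4 trees catch fire, 4 burn out
  TTT...
  TF....
  F.....
  .F....
  TTF...
Step 6: 3 trees catch fire, 4 burn out
  TFT...
  F.....
  ......
  ......
  TF....

TFT...
F.....
......
......
TF....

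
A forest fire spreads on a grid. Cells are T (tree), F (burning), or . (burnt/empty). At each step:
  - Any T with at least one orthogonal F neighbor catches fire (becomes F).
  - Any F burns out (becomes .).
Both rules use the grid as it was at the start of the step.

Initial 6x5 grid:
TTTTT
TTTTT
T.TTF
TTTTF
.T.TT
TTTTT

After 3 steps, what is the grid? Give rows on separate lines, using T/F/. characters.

Step 1: 4 trees catch fire, 2 burn out
  TTTTT
  TTTTF
  T.TF.
  TTTF.
  .T.TF
  TTTTT
Step 2: 6 trees catch fire, 4 burn out
  TTTTF
  TTTF.
  T.F..
  TTF..
  .T.F.
  TTTTF
Step 3: 4 trees catch fire, 6 burn out
  TTTF.
  TTF..
  T....
  TF...
  .T...
  TTTF.

TTTF.
TTF..
T....
TF...
.T...
TTTF.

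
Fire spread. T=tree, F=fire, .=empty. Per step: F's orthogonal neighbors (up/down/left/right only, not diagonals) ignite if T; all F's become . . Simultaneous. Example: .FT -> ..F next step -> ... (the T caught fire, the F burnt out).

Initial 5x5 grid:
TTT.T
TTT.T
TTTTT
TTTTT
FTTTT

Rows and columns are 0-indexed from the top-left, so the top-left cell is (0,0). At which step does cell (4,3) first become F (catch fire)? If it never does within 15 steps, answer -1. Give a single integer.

Step 1: cell (4,3)='T' (+2 fires, +1 burnt)
Step 2: cell (4,3)='T' (+3 fires, +2 burnt)
Step 3: cell (4,3)='F' (+4 fires, +3 burnt)
  -> target ignites at step 3
Step 4: cell (4,3)='.' (+5 fires, +4 burnt)
Step 5: cell (4,3)='.' (+4 fires, +5 burnt)
Step 6: cell (4,3)='.' (+2 fires, +4 burnt)
Step 7: cell (4,3)='.' (+1 fires, +2 burnt)
Step 8: cell (4,3)='.' (+1 fires, +1 burnt)
Step 9: cell (4,3)='.' (+0 fires, +1 burnt)
  fire out at step 9

3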